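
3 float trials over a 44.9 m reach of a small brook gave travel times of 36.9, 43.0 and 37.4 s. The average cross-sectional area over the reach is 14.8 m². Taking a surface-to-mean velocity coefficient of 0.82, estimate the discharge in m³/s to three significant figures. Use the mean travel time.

t̄ = (36.9 + 43.0 + 37.4) / 3 = 39.1 s
v_surface = L / t̄ = 44.9 / 39.1 = 1.148 m/s
v_mean = 0.82 × 1.148 = 0.9416 m/s
Q = A × v_mean = 14.8 × 0.9416 = 13.94 m³/s

13.9 m³/s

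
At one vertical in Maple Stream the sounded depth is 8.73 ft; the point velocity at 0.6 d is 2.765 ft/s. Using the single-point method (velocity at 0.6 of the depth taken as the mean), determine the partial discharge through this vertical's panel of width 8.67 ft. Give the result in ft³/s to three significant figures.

209 ft³/s

v̄ = v₀.₆ = 2.765 ft/s
q = v̄ × d × w = 2.765 × 8.73 × 8.67 = 209.3 ft³/s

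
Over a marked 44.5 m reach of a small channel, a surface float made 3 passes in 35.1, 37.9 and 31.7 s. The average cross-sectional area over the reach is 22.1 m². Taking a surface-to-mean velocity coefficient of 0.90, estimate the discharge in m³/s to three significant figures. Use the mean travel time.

25.4 m³/s

t̄ = (35.1 + 37.9 + 31.7) / 3 = 34.9 s
v_surface = L / t̄ = 44.5 / 34.9 = 1.275 m/s
v_mean = 0.90 × 1.275 = 1.148 m/s
Q = A × v_mean = 22.1 × 1.148 = 25.36 m³/s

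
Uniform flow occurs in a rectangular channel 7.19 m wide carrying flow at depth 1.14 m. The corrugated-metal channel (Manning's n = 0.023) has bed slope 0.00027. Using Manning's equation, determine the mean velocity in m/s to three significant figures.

0.649 m/s

A = b·y = 7.19 × 1.14 = 8.197 m²
P = b + 2y = 7.19 + 2×1.14 = 9.470 m
R = A/P = 8.197/9.470 = 0.8655 m
Q = (1/n)·A·R^(2/3)·S^(1/2) = (1/0.023) × 8.197 × 0.8655^(2/3) × 0.00027^(1/2) = 5.318 m³/s
V = Q/A = 5.318/8.197 = 0.6488 m/s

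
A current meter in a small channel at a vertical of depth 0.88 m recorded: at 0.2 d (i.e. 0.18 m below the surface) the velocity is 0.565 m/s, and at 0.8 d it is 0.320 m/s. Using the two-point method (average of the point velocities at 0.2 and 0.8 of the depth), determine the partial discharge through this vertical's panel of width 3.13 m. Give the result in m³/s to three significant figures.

1.22 m³/s

v̄ = (0.565 + 0.320) / 2 = 0.4425 m/s
q = v̄ × d × w = 0.4425 × 0.88 × 3.13 = 1.219 m³/s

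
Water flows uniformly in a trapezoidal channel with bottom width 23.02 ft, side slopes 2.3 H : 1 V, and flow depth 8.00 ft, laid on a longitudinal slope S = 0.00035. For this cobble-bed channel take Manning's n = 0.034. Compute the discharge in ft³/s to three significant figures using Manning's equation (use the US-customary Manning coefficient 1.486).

818 ft³/s

A = (b + z·y)·y = (23.02 + 2.3×8.00)×8.00 = 331.4 ft²
P = b + 2y√(1+z²) = 23.02 + 2×8.00×√(1+2.3²) = 63.15 ft
R = A/P = 331.4/63.15 = 5.247 ft
Q = (1.486/n)·A·R^(2/3)·S^(1/2) = (1.486/0.034) × 331.4 × 5.247^(2/3) × 0.00035^(1/2) = 818.2 ft³/s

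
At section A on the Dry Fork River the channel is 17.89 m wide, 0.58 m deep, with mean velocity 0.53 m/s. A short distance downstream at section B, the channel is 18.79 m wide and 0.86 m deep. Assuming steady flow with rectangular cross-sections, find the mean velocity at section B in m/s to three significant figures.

0.340 m/s

Q = A₁V₁ = (17.89×0.58) × 0.53 = 5.499 m³/s
A₂ = 18.79 × 0.86 = 16.16 m²
V₂ = Q/A₂ = 5.499/16.16 = 0.3403 m/s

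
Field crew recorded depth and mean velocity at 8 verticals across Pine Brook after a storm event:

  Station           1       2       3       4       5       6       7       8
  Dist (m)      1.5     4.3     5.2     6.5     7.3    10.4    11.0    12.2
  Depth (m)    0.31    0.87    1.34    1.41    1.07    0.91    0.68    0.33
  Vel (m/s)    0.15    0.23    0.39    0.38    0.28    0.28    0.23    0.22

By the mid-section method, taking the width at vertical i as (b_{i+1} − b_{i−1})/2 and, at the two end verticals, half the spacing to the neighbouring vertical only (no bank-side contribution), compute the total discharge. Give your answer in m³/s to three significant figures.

w_1 = (4.3 − 1.5)/2 = 1.4 m; q_1 = 0.15 × 0.31 × 1.4 = 0.06510 m³/s
w_2 = (5.2 − 1.5)/2 = 1.85 m; q_2 = 0.23 × 0.87 × 1.85 = 0.3702 m³/s
w_3 = (6.5 − 4.3)/2 = 1.1 m; q_3 = 0.39 × 1.34 × 1.1 = 0.5749 m³/s
w_4 = (7.3 − 5.2)/2 = 1.05 m; q_4 = 0.38 × 1.41 × 1.05 = 0.5626 m³/s
w_5 = (10.4 − 6.5)/2 = 1.95 m; q_5 = 0.28 × 1.07 × 1.95 = 0.5842 m³/s
w_6 = (11.0 − 7.3)/2 = 1.85 m; q_6 = 0.28 × 0.91 × 1.85 = 0.4714 m³/s
w_7 = (12.2 − 10.4)/2 = 0.9 m; q_7 = 0.23 × 0.68 × 0.9 = 0.1408 m³/s
w_8 = (12.2 − 11.0)/2 = 0.6 m; q_8 = 0.22 × 0.33 × 0.6 = 0.04356 m³/s
Q = Σ qᵢ = 2.813 m³/s

2.81 m³/s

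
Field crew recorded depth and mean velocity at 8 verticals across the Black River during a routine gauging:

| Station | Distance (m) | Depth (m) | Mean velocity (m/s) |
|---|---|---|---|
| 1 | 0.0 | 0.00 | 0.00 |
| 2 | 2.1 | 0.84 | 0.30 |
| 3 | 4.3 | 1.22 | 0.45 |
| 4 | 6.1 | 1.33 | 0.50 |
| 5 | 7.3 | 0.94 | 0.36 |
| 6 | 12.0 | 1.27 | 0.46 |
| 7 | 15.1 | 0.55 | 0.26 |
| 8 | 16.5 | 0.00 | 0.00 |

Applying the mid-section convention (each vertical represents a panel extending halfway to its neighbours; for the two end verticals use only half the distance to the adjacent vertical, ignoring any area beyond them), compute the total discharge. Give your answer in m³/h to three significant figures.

22400 m³/h

w_2 = (4.3 − 0.0)/2 = 2.15 m; q_2 = 0.30 × 0.84 × 2.15 = 0.5418 m³/s
w_3 = (6.1 − 2.1)/2 = 2 m; q_3 = 0.45 × 1.22 × 2 = 1.098 m³/s
w_4 = (7.3 − 4.3)/2 = 1.5 m; q_4 = 0.50 × 1.33 × 1.5 = 0.9975 m³/s
w_5 = (12.0 − 6.1)/2 = 2.95 m; q_5 = 0.36 × 0.94 × 2.95 = 0.9983 m³/s
w_6 = (15.1 − 7.3)/2 = 3.9 m; q_6 = 0.46 × 1.27 × 3.9 = 2.278 m³/s
w_7 = (16.5 − 12.0)/2 = 2.25 m; q_7 = 0.26 × 0.55 × 2.25 = 0.3218 m³/s
Stations 1, 8 contribute zero (depth or velocity is 0).
Q = Σ qᵢ = 6.236 m³/s
= 6.236 × 3600 = 22450 m³/h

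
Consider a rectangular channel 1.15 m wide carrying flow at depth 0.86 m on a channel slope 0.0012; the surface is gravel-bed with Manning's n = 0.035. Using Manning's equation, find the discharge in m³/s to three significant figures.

A = b·y = 1.15 × 0.86 = 0.9890 m²
P = b + 2y = 1.15 + 2×0.86 = 2.870 m
R = A/P = 0.9890/2.870 = 0.3446 m
Q = (1/n)·A·R^(2/3)·S^(1/2) = (1/0.035) × 0.9890 × 0.3446^(2/3) × 0.0012^(1/2) = 0.4811 m³/s

0.481 m³/s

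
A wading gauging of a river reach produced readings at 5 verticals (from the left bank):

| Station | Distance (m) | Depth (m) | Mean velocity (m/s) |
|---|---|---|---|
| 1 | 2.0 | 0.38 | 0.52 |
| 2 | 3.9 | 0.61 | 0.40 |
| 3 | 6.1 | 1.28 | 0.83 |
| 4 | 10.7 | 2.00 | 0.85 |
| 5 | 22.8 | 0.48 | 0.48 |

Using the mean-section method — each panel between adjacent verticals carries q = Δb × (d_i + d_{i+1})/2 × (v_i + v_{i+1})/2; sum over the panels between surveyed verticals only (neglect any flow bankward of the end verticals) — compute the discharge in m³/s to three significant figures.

18.0 m³/s

Panel 1-2: Δb = 1.9 m, d̄ = (0.38+0.61)/2 = 0.495, v̄ = (0.52+0.40)/2 = 0.46 → q = 1.9×0.495×0.46 = 0.4326 m³/s
Panel 2-3: Δb = 2.2 m, d̄ = (0.61+1.28)/2 = 0.945, v̄ = (0.40+0.83)/2 = 0.615 → q = 2.2×0.945×0.615 = 1.279 m³/s
Panel 3-4: Δb = 4.6 m, d̄ = (1.28+2.00)/2 = 1.64, v̄ = (0.83+0.85)/2 = 0.84 → q = 4.6×1.64×0.84 = 6.337 m³/s
Panel 4-5: Δb = 12.1 m, d̄ = (2.00+0.48)/2 = 1.24, v̄ = (0.85+0.48)/2 = 0.665 → q = 12.1×1.24×0.665 = 9.978 m³/s
Q = Σ q = 18.03 m³/s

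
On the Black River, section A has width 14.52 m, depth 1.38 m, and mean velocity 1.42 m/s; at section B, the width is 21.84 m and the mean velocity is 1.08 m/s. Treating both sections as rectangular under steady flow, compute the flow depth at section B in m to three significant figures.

Q = A₁V₁ = (14.52×1.38) × 1.42 = 28.45 m³/s
d₂ = Q/(b₂ V₂) = 28.45/(21.84×1.08) = 1.206 m

1.21 m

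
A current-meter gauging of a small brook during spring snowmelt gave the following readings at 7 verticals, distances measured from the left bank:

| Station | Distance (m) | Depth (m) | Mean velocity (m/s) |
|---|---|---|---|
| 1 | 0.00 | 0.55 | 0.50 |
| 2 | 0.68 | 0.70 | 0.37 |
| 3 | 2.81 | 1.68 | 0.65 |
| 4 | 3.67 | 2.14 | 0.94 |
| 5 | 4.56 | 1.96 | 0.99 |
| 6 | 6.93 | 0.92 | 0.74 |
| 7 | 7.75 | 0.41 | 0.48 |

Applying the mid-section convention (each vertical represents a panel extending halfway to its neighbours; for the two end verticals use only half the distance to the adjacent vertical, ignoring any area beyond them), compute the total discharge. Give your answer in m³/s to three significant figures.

w_1 = (0.68 − 0.00)/2 = 0.34 m; q_1 = 0.50 × 0.55 × 0.34 = 0.09350 m³/s
w_2 = (2.81 − 0.00)/2 = 1.405 m; q_2 = 0.37 × 0.70 × 1.405 = 0.3639 m³/s
w_3 = (3.67 − 0.68)/2 = 1.495 m; q_3 = 0.65 × 1.68 × 1.495 = 1.633 m³/s
w_4 = (4.56 − 2.81)/2 = 0.875 m; q_4 = 0.94 × 2.14 × 0.875 = 1.760 m³/s
w_5 = (6.93 − 3.67)/2 = 1.63 m; q_5 = 0.99 × 1.96 × 1.63 = 3.163 m³/s
w_6 = (7.75 − 4.56)/2 = 1.595 m; q_6 = 0.74 × 0.92 × 1.595 = 1.086 m³/s
w_7 = (7.75 − 6.93)/2 = 0.41 m; q_7 = 0.48 × 0.41 × 0.41 = 0.08069 m³/s
Q = Σ qᵢ = 8.180 m³/s

8.18 m³/s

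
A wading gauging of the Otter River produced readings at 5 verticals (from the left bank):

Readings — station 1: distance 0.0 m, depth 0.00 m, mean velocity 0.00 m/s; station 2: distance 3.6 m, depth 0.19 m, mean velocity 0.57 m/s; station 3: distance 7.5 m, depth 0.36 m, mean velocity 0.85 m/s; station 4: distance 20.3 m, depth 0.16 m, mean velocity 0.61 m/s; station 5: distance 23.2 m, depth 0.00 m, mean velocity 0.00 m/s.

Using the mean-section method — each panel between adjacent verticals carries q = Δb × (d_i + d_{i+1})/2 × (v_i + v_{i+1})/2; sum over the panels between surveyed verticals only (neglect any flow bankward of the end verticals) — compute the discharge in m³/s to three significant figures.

Panel 1-2: Δb = 3.6 m, d̄ = (0.00+0.19)/2 = 0.095, v̄ = (0.00+0.57)/2 = 0.285 → q = 3.6×0.095×0.285 = 0.09747 m³/s
Panel 2-3: Δb = 3.9 m, d̄ = (0.19+0.36)/2 = 0.275, v̄ = (0.57+0.85)/2 = 0.71 → q = 3.9×0.275×0.71 = 0.7615 m³/s
Panel 3-4: Δb = 12.8 m, d̄ = (0.36+0.16)/2 = 0.26, v̄ = (0.85+0.61)/2 = 0.73 → q = 12.8×0.26×0.73 = 2.429 m³/s
Panel 4-5: Δb = 2.9 m, d̄ = (0.16+0.00)/2 = 0.08, v̄ = (0.61+0.00)/2 = 0.305 → q = 2.9×0.08×0.305 = 0.07076 m³/s
Q = Σ q = 3.359 m³/s

3.36 m³/s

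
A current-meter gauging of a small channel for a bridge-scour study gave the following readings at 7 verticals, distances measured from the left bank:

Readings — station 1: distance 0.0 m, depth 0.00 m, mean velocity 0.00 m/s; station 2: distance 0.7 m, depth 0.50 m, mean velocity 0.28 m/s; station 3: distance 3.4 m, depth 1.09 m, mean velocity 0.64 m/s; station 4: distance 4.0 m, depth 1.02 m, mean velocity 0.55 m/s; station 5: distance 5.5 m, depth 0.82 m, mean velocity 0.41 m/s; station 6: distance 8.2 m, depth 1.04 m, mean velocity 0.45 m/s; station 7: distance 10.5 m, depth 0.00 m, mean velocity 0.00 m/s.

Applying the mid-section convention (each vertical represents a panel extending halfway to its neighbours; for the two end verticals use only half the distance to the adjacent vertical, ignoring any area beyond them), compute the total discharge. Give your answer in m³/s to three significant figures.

w_2 = (3.4 − 0.0)/2 = 1.7 m; q_2 = 0.28 × 0.50 × 1.7 = 0.2380 m³/s
w_3 = (4.0 − 0.7)/2 = 1.65 m; q_3 = 0.64 × 1.09 × 1.65 = 1.151 m³/s
w_4 = (5.5 − 3.4)/2 = 1.05 m; q_4 = 0.55 × 1.02 × 1.05 = 0.5891 m³/s
w_5 = (8.2 − 4.0)/2 = 2.1 m; q_5 = 0.41 × 0.82 × 2.1 = 0.7060 m³/s
w_6 = (10.5 − 5.5)/2 = 2.5 m; q_6 = 0.45 × 1.04 × 2.5 = 1.170 m³/s
Stations 1, 7 contribute zero (depth or velocity is 0).
Q = Σ qᵢ = 3.854 m³/s

3.85 m³/s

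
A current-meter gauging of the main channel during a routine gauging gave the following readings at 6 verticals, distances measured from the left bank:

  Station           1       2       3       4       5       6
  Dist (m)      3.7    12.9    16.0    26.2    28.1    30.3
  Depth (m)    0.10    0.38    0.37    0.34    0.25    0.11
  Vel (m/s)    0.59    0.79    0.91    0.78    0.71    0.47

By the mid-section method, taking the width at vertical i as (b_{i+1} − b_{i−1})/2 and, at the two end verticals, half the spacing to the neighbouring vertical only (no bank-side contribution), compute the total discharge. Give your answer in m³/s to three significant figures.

6.38 m³/s

w_1 = (12.9 − 3.7)/2 = 4.6 m; q_1 = 0.59 × 0.10 × 4.6 = 0.2714 m³/s
w_2 = (16.0 − 3.7)/2 = 6.15 m; q_2 = 0.79 × 0.38 × 6.15 = 1.846 m³/s
w_3 = (26.2 − 12.9)/2 = 6.65 m; q_3 = 0.91 × 0.37 × 6.65 = 2.239 m³/s
w_4 = (28.1 − 16.0)/2 = 6.05 m; q_4 = 0.78 × 0.34 × 6.05 = 1.604 m³/s
w_5 = (30.3 − 26.2)/2 = 2.05 m; q_5 = 0.71 × 0.25 × 2.05 = 0.3639 m³/s
w_6 = (30.3 − 28.1)/2 = 1.1 m; q_6 = 0.47 × 0.11 × 1.1 = 0.05687 m³/s
Q = Σ qᵢ = 6.382 m³/s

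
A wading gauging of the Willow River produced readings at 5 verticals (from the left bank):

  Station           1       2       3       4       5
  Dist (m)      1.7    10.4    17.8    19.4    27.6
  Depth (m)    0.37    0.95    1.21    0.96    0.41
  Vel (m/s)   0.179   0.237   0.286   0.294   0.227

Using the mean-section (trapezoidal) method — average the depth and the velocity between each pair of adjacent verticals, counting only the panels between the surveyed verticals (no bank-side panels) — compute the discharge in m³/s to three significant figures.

5.25 m³/s

Panel 1-2: Δb = 8.7 m, d̄ = (0.37+0.95)/2 = 0.66, v̄ = (0.179+0.237)/2 = 0.208 → q = 8.7×0.66×0.208 = 1.194 m³/s
Panel 2-3: Δb = 7.4 m, d̄ = (0.95+1.21)/2 = 1.08, v̄ = (0.237+0.286)/2 = 0.2615 → q = 7.4×1.08×0.2615 = 2.090 m³/s
Panel 3-4: Δb = 1.6 m, d̄ = (1.21+0.96)/2 = 1.085, v̄ = (0.286+0.294)/2 = 0.29 → q = 1.6×1.085×0.29 = 0.5034 m³/s
Panel 4-5: Δb = 8.2 m, d̄ = (0.96+0.41)/2 = 0.685, v̄ = (0.294+0.227)/2 = 0.2605 → q = 8.2×0.685×0.2605 = 1.463 m³/s
Q = Σ q = 5.251 m³/s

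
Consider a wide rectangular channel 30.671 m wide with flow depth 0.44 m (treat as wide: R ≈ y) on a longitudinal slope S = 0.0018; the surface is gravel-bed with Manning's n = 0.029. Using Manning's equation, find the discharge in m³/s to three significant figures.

A = b·y = 30.671 × 0.44 = 13.50 m²
Wide channel: R ≈ y = 0.44 m
Q = (1/n)·A·R^(2/3)·S^(1/2) = (1/0.029) × 13.50 × 0.4400^(2/3) × 0.0018^(1/2) = 11.42 m³/s

11.4 m³/s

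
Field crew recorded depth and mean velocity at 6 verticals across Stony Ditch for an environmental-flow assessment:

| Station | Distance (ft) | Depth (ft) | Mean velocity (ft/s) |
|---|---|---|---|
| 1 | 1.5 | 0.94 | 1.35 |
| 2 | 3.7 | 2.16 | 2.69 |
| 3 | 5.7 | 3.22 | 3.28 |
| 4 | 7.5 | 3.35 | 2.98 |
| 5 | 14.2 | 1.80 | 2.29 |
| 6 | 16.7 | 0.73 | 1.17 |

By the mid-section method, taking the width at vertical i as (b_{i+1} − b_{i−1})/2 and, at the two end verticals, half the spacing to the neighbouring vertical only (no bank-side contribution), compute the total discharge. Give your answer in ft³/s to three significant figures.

96.1 ft³/s

w_1 = (3.7 − 1.5)/2 = 1.1 ft; q_1 = 1.35 × 0.94 × 1.1 = 1.396 ft³/s
w_2 = (5.7 − 1.5)/2 = 2.1 ft; q_2 = 2.69 × 2.16 × 2.1 = 12.20 ft³/s
w_3 = (7.5 − 3.7)/2 = 1.9 ft; q_3 = 3.28 × 3.22 × 1.9 = 20.07 ft³/s
w_4 = (14.2 − 5.7)/2 = 4.25 ft; q_4 = 2.98 × 3.35 × 4.25 = 42.43 ft³/s
w_5 = (16.7 − 7.5)/2 = 4.6 ft; q_5 = 2.29 × 1.80 × 4.6 = 18.96 ft³/s
w_6 = (16.7 − 14.2)/2 = 1.25 ft; q_6 = 1.17 × 0.73 × 1.25 = 1.068 ft³/s
Q = Σ qᵢ = 96.12 ft³/s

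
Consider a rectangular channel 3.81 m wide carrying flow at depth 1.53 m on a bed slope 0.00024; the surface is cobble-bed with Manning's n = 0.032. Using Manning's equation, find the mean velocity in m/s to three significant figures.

0.434 m/s

A = b·y = 3.81 × 1.53 = 5.829 m²
P = b + 2y = 3.81 + 2×1.53 = 6.870 m
R = A/P = 5.829/6.870 = 0.8485 m
Q = (1/n)·A·R^(2/3)·S^(1/2) = (1/0.032) × 5.829 × 0.8485^(2/3) × 0.00024^(1/2) = 2.529 m³/s
V = Q/A = 2.529/5.829 = 0.4339 m/s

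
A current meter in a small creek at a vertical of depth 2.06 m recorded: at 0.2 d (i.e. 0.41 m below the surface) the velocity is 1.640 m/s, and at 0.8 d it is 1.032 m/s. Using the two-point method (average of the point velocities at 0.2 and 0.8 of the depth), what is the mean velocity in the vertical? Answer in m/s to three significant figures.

v̄ = (1.640 + 1.032) / 2 = 1.336 m/s

1.34 m/s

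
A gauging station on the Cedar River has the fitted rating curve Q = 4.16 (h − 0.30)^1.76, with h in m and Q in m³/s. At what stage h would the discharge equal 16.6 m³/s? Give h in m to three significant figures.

2.50 m

h − h₀ = (Q/C)^(1/b) = (16.6/4.16)^(1/1.76) = 2.195 m
h = 0.30 + 2.195 = 2.495 m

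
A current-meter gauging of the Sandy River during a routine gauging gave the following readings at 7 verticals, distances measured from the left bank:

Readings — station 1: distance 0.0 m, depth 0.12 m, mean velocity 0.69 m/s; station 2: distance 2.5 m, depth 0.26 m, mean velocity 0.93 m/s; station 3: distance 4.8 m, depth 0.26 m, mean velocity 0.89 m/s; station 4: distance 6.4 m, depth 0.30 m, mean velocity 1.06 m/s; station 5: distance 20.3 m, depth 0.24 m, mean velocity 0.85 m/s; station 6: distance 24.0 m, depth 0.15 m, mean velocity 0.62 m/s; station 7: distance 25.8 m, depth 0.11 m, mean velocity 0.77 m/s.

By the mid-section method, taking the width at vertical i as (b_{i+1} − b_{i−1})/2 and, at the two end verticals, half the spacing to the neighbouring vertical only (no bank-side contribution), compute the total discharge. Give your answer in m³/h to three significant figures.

w_1 = (2.5 − 0.0)/2 = 1.25 m; q_1 = 0.69 × 0.12 × 1.25 = 0.1035 m³/s
w_2 = (4.8 − 0.0)/2 = 2.4 m; q_2 = 0.93 × 0.26 × 2.4 = 0.5803 m³/s
w_3 = (6.4 − 2.5)/2 = 1.95 m; q_3 = 0.89 × 0.26 × 1.95 = 0.4512 m³/s
w_4 = (20.3 − 4.8)/2 = 7.75 m; q_4 = 1.06 × 0.30 × 7.75 = 2.465 m³/s
w_5 = (24.0 − 6.4)/2 = 8.8 m; q_5 = 0.85 × 0.24 × 8.8 = 1.795 m³/s
w_6 = (25.8 − 20.3)/2 = 2.75 m; q_6 = 0.62 × 0.15 × 2.75 = 0.2558 m³/s
w_7 = (25.8 − 24.0)/2 = 0.9 m; q_7 = 0.77 × 0.11 × 0.9 = 0.07623 m³/s
Q = Σ qᵢ = 5.727 m³/s
= 5.727 × 3600 = 20620 m³/h

20600 m³/h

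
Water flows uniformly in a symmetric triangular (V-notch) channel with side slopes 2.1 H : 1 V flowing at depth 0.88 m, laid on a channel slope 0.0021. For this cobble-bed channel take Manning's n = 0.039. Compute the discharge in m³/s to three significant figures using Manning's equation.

1.03 m³/s

A = z·y² = 2.1×0.88² = 1.626 m²
P = 2y√(1+z²) = 2×0.88×√(1+2.1²) = 4.094 m
R = A/P = 1.626/4.094 = 0.3973 m
Q = (1/n)·A·R^(2/3)·S^(1/2) = (1/0.039) × 1.626 × 0.3973^(2/3) × 0.0021^(1/2) = 1.033 m³/s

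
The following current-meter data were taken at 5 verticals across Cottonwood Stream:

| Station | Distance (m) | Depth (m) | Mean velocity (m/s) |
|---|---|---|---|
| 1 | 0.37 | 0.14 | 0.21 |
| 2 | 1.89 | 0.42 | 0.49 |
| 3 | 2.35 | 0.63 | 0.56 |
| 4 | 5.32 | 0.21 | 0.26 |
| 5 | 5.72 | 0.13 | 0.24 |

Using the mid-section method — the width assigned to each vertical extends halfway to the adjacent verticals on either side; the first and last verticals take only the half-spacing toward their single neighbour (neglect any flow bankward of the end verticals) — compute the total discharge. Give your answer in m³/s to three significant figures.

0.929 m³/s

w_1 = (1.89 − 0.37)/2 = 0.76 m; q_1 = 0.21 × 0.14 × 0.76 = 0.02234 m³/s
w_2 = (2.35 − 0.37)/2 = 0.99 m; q_2 = 0.49 × 0.42 × 0.99 = 0.2037 m³/s
w_3 = (5.32 − 1.89)/2 = 1.715 m; q_3 = 0.56 × 0.63 × 1.715 = 0.6051 m³/s
w_4 = (5.72 − 2.35)/2 = 1.685 m; q_4 = 0.26 × 0.21 × 1.685 = 0.09200 m³/s
w_5 = (5.72 − 5.32)/2 = 0.2 m; q_5 = 0.24 × 0.13 × 0.2 = 0.006240 m³/s
Q = Σ qᵢ = 0.9294 m³/s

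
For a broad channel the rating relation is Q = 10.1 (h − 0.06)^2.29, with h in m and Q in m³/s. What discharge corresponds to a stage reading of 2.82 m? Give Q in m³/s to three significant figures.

103 m³/s

Q = 10.1 × (2.82 − 0.06)^2.29 = 10.1 × 2.76^2.29 = 103.3 m³/s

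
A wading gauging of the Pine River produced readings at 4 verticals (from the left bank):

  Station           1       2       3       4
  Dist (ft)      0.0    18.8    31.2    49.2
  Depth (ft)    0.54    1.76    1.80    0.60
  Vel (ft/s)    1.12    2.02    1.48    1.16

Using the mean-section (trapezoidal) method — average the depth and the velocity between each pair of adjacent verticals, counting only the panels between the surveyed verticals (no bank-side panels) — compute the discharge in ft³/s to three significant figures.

Panel 1-2: Δb = 18.8 ft, d̄ = (0.54+1.76)/2 = 1.15, v̄ = (1.12+2.02)/2 = 1.57 → q = 18.8×1.15×1.57 = 33.94 ft³/s
Panel 2-3: Δb = 12.4 ft, d̄ = (1.76+1.80)/2 = 1.78, v̄ = (2.02+1.48)/2 = 1.75 → q = 12.4×1.78×1.75 = 38.63 ft³/s
Panel 3-4: Δb = 18 ft, d̄ = (1.80+0.60)/2 = 1.2, v̄ = (1.48+1.16)/2 = 1.32 → q = 18×1.2×1.32 = 28.51 ft³/s
Q = Σ q = 101.1 ft³/s

101 ft³/s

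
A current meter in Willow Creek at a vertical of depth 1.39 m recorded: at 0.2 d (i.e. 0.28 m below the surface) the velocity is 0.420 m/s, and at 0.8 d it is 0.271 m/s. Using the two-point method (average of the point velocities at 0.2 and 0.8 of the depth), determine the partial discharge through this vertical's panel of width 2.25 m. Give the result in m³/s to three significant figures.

1.08 m³/s

v̄ = (0.420 + 0.271) / 2 = 0.3455 m/s
q = v̄ × d × w = 0.3455 × 1.39 × 2.25 = 1.081 m³/s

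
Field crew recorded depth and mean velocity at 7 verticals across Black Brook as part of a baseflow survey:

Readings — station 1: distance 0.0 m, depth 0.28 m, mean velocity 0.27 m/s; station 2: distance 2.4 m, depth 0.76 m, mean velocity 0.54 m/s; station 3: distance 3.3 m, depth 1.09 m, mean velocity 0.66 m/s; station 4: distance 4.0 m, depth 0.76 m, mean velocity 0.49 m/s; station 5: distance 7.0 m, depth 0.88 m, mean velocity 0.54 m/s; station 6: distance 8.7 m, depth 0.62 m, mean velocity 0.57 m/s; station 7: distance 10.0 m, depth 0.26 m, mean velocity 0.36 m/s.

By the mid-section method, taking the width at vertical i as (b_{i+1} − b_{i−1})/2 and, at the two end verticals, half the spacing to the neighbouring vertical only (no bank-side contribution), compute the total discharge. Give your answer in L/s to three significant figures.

3740 L/s

w_1 = (2.4 − 0.0)/2 = 1.2 m; q_1 = 0.27 × 0.28 × 1.2 = 0.09072 m³/s
w_2 = (3.3 − 0.0)/2 = 1.65 m; q_2 = 0.54 × 0.76 × 1.65 = 0.6772 m³/s
w_3 = (4.0 − 2.4)/2 = 0.8 m; q_3 = 0.66 × 1.09 × 0.8 = 0.5755 m³/s
w_4 = (7.0 − 3.3)/2 = 1.85 m; q_4 = 0.49 × 0.76 × 1.85 = 0.6889 m³/s
w_5 = (8.7 − 4.0)/2 = 2.35 m; q_5 = 0.54 × 0.88 × 2.35 = 1.117 m³/s
w_6 = (10.0 − 7.0)/2 = 1.5 m; q_6 = 0.57 × 0.62 × 1.5 = 0.5301 m³/s
w_7 = (10.0 − 8.7)/2 = 0.65 m; q_7 = 0.36 × 0.26 × 0.65 = 0.06084 m³/s
Q = Σ qᵢ = 3.740 m³/s
= 3.740 × 1000 = 3740 L/s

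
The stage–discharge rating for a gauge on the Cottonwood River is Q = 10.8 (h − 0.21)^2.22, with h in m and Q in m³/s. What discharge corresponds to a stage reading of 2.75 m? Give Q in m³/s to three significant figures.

Q = 10.8 × (2.75 − 0.21)^2.22 = 10.8 × 2.54^2.22 = 85.54 m³/s

85.5 m³/s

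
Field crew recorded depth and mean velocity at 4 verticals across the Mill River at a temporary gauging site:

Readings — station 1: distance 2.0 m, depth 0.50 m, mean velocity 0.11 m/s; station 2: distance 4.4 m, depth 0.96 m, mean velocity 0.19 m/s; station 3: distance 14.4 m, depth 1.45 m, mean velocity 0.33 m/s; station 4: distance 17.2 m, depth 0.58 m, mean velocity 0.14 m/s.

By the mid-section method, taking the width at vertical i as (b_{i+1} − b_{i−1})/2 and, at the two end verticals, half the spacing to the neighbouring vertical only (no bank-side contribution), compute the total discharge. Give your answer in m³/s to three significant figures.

4.37 m³/s

w_1 = (4.4 − 2.0)/2 = 1.2 m; q_1 = 0.11 × 0.50 × 1.2 = 0.06600 m³/s
w_2 = (14.4 − 2.0)/2 = 6.2 m; q_2 = 0.19 × 0.96 × 6.2 = 1.131 m³/s
w_3 = (17.2 − 4.4)/2 = 6.4 m; q_3 = 0.33 × 1.45 × 6.4 = 3.062 m³/s
w_4 = (17.2 − 14.4)/2 = 1.4 m; q_4 = 0.14 × 0.58 × 1.4 = 0.1137 m³/s
Q = Σ qᵢ = 4.373 m³/s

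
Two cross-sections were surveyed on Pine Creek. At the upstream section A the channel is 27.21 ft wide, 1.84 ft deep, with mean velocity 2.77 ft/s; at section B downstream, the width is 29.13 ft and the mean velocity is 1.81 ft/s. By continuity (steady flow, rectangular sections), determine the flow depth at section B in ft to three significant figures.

2.63 ft

Q = A₁V₁ = (27.21×1.84) × 2.77 = 138.7 ft³/s
d₂ = Q/(b₂ V₂) = 138.7/(29.13×1.81) = 2.630 ft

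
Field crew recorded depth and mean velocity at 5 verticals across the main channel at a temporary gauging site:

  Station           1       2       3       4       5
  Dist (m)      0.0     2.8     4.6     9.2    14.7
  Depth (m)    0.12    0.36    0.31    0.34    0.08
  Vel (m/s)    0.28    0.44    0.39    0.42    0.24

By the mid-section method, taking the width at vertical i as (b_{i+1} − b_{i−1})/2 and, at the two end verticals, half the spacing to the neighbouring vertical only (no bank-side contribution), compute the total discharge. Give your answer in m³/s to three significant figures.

w_1 = (2.8 − 0.0)/2 = 1.4 m; q_1 = 0.28 × 0.12 × 1.4 = 0.04704 m³/s
w_2 = (4.6 − 0.0)/2 = 2.3 m; q_2 = 0.44 × 0.36 × 2.3 = 0.3643 m³/s
w_3 = (9.2 − 2.8)/2 = 3.2 m; q_3 = 0.39 × 0.31 × 3.2 = 0.3869 m³/s
w_4 = (14.7 − 4.6)/2 = 5.05 m; q_4 = 0.42 × 0.34 × 5.05 = 0.7211 m³/s
w_5 = (14.7 − 9.2)/2 = 2.75 m; q_5 = 0.24 × 0.08 × 2.75 = 0.05280 m³/s
Q = Σ qᵢ = 1.572 m³/s

1.57 m³/s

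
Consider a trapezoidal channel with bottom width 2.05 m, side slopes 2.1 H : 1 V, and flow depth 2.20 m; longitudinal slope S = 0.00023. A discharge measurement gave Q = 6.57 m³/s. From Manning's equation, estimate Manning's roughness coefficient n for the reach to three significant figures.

0.0381

A = (b + z·y)·y = (2.05 + 2.1×2.20)×2.20 = 14.67 m²
P = b + 2y√(1+z²) = 2.05 + 2×2.20×√(1+2.1²) = 12.28 m
R = A/P = 14.67/12.28 = 1.195 m
n = (1/Q)·A·R^(2/3)·S^(1/2) = (1/6.57) × 14.67 × 1.126 × 0.01517 = 0.03813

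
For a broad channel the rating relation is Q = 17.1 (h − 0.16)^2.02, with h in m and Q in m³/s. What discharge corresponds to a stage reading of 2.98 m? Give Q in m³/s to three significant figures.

Q = 17.1 × (2.98 − 0.16)^2.02 = 17.1 × 2.82^2.02 = 138.8 m³/s

139 m³/s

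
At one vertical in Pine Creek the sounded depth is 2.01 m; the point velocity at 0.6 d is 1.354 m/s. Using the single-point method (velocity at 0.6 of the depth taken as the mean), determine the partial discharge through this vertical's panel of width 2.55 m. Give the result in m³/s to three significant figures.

v̄ = v₀.₆ = 1.354 m/s
q = v̄ × d × w = 1.354 × 2.01 × 2.55 = 6.940 m³/s

6.94 m³/s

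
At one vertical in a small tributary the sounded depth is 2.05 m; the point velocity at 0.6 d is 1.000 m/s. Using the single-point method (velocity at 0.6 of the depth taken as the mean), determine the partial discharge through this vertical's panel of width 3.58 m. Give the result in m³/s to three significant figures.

v̄ = v₀.₆ = 1.000 m/s
q = v̄ × d × w = 1.000 × 2.05 × 3.58 = 7.339 m³/s

7.34 m³/s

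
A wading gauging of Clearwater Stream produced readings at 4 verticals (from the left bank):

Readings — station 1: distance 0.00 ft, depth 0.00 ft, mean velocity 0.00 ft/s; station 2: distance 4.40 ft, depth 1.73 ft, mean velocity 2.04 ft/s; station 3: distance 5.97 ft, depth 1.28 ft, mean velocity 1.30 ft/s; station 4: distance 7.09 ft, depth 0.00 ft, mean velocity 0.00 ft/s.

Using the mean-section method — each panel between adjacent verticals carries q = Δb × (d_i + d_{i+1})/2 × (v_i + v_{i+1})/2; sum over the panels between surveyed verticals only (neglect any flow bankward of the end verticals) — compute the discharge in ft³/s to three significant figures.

8.29 ft³/s

Panel 1-2: Δb = 4.4 ft, d̄ = (0.00+1.73)/2 = 0.865, v̄ = (0.00+2.04)/2 = 1.02 → q = 4.4×0.865×1.02 = 3.882 ft³/s
Panel 2-3: Δb = 1.57 ft, d̄ = (1.73+1.28)/2 = 1.505, v̄ = (2.04+1.30)/2 = 1.67 → q = 1.57×1.505×1.67 = 3.946 ft³/s
Panel 3-4: Δb = 1.12 ft, d̄ = (1.28+0.00)/2 = 0.64, v̄ = (1.30+0.00)/2 = 0.65 → q = 1.12×0.64×0.65 = 0.4659 ft³/s
Q = Σ q = 8.294 ft³/s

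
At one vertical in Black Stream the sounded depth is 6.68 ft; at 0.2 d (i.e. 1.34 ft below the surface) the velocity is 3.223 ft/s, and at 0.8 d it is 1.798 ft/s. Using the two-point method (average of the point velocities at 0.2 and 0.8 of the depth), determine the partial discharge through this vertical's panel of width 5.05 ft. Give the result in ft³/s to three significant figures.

84.7 ft³/s

v̄ = (3.223 + 1.798) / 2 = 2.511 ft/s
q = v̄ × d × w = 2.511 × 6.68 × 5.05 = 84.69 ft³/s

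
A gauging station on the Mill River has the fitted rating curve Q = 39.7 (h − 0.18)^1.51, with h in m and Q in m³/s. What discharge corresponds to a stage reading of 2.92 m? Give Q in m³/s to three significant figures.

182 m³/s

Q = 39.7 × (2.92 − 0.18)^1.51 = 39.7 × 2.74^1.51 = 181.9 m³/s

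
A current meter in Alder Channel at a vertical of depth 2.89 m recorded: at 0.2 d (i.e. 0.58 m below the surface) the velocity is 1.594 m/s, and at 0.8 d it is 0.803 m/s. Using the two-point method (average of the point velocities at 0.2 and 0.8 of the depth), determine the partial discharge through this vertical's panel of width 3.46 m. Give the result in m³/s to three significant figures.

v̄ = (1.594 + 0.803) / 2 = 1.199 m/s
q = v̄ × d × w = 1.199 × 2.89 × 3.46 = 11.98 m³/s

12.0 m³/s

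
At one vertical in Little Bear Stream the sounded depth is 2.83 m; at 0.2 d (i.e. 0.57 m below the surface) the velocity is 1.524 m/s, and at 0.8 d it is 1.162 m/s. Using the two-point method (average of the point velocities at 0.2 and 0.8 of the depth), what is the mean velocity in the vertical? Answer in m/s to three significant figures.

1.34 m/s

v̄ = (1.524 + 1.162) / 2 = 1.343 m/s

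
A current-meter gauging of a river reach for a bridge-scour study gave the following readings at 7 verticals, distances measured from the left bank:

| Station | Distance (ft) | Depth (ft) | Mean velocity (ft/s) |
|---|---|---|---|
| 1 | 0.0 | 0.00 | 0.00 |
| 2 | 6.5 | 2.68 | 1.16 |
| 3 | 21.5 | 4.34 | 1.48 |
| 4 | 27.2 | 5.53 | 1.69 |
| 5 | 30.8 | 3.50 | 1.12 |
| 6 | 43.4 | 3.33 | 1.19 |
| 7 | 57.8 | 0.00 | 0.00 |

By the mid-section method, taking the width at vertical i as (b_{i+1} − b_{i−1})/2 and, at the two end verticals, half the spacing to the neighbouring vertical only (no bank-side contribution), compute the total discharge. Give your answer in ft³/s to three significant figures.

229 ft³/s

w_2 = (21.5 − 0.0)/2 = 10.75 ft; q_2 = 1.16 × 2.68 × 10.75 = 33.42 ft³/s
w_3 = (27.2 − 6.5)/2 = 10.35 ft; q_3 = 1.48 × 4.34 × 10.35 = 66.48 ft³/s
w_4 = (30.8 − 21.5)/2 = 4.65 ft; q_4 = 1.69 × 5.53 × 4.65 = 43.46 ft³/s
w_5 = (43.4 − 27.2)/2 = 8.1 ft; q_5 = 1.12 × 3.50 × 8.1 = 31.75 ft³/s
w_6 = (57.8 − 30.8)/2 = 13.5 ft; q_6 = 1.19 × 3.33 × 13.5 = 53.50 ft³/s
Stations 1, 7 contribute zero (depth or velocity is 0).
Q = Σ qᵢ = 228.6 ft³/s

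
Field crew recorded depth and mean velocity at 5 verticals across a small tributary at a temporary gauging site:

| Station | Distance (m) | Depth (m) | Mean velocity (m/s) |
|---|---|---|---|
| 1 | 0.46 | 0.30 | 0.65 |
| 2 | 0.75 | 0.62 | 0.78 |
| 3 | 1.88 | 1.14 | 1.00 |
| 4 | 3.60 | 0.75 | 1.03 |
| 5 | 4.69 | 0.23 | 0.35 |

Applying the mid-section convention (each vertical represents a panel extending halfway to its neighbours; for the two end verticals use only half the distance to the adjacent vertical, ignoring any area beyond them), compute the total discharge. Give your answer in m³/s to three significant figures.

3.13 m³/s

w_1 = (0.75 − 0.46)/2 = 0.145 m; q_1 = 0.65 × 0.30 × 0.145 = 0.02828 m³/s
w_2 = (1.88 − 0.46)/2 = 0.71 m; q_2 = 0.78 × 0.62 × 0.71 = 0.3434 m³/s
w_3 = (3.60 − 0.75)/2 = 1.425 m; q_3 = 1.00 × 1.14 × 1.425 = 1.625 m³/s
w_4 = (4.69 − 1.88)/2 = 1.405 m; q_4 = 1.03 × 0.75 × 1.405 = 1.085 m³/s
w_5 = (4.69 − 3.60)/2 = 0.545 m; q_5 = 0.35 × 0.23 × 0.545 = 0.04387 m³/s
Q = Σ qᵢ = 3.125 m³/s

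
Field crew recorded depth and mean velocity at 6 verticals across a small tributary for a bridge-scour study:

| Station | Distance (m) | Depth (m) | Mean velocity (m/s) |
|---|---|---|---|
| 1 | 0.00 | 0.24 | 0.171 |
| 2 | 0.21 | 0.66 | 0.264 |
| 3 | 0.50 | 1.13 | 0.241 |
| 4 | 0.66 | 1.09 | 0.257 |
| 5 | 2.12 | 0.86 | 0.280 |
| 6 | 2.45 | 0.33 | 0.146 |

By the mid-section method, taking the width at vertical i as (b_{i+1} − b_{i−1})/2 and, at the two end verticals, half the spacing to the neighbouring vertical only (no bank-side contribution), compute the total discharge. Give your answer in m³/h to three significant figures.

w_1 = (0.21 − 0.00)/2 = 0.105 m; q_1 = 0.171 × 0.24 × 0.105 = 0.004309 m³/s
w_2 = (0.50 − 0.00)/2 = 0.25 m; q_2 = 0.264 × 0.66 × 0.25 = 0.04356 m³/s
w_3 = (0.66 − 0.21)/2 = 0.225 m; q_3 = 0.241 × 1.13 × 0.225 = 0.06127 m³/s
w_4 = (2.12 − 0.50)/2 = 0.81 m; q_4 = 0.257 × 1.09 × 0.81 = 0.2269 m³/s
w_5 = (2.45 − 0.66)/2 = 0.895 m; q_5 = 0.280 × 0.86 × 0.895 = 0.2155 m³/s
w_6 = (2.45 − 2.12)/2 = 0.165 m; q_6 = 0.146 × 0.33 × 0.165 = 0.007950 m³/s
Q = Σ qᵢ = 0.5595 m³/s
= 0.5595 × 3600 = 2014 m³/h

2010 m³/h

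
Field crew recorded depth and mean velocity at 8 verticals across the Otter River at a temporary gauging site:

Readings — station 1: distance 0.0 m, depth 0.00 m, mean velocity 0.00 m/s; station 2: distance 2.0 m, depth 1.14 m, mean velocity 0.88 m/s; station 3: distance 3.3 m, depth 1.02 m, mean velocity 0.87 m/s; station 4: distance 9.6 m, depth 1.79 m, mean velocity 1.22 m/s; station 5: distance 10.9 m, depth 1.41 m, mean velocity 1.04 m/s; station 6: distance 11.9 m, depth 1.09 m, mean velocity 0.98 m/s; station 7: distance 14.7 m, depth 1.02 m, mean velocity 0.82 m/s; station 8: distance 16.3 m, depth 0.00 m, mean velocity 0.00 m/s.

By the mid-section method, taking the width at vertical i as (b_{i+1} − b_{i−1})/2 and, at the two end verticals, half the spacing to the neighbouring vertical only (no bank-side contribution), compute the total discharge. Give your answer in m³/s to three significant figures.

18.9 m³/s

w_2 = (3.3 − 0.0)/2 = 1.65 m; q_2 = 0.88 × 1.14 × 1.65 = 1.655 m³/s
w_3 = (9.6 − 2.0)/2 = 3.8 m; q_3 = 0.87 × 1.02 × 3.8 = 3.372 m³/s
w_4 = (10.9 − 3.3)/2 = 3.8 m; q_4 = 1.22 × 1.79 × 3.8 = 8.298 m³/s
w_5 = (11.9 − 9.6)/2 = 1.15 m; q_5 = 1.04 × 1.41 × 1.15 = 1.686 m³/s
w_6 = (14.7 − 10.9)/2 = 1.9 m; q_6 = 0.98 × 1.09 × 1.9 = 2.030 m³/s
w_7 = (16.3 − 11.9)/2 = 2.2 m; q_7 = 0.82 × 1.02 × 2.2 = 1.840 m³/s
Stations 1, 8 contribute zero (depth or velocity is 0).
Q = Σ qᵢ = 18.88 m³/s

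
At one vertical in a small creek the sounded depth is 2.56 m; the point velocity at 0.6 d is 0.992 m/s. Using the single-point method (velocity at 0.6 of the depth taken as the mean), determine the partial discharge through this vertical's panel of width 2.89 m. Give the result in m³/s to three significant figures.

7.34 m³/s

v̄ = v₀.₆ = 0.992 m/s
q = v̄ × d × w = 0.9920 × 2.56 × 2.89 = 7.339 m³/s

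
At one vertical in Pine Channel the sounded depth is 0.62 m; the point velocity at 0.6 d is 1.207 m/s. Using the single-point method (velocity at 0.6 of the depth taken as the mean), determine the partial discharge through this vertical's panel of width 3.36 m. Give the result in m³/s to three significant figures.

v̄ = v₀.₆ = 1.207 m/s
q = v̄ × d × w = 1.207 × 0.62 × 3.36 = 2.514 m³/s

2.51 m³/s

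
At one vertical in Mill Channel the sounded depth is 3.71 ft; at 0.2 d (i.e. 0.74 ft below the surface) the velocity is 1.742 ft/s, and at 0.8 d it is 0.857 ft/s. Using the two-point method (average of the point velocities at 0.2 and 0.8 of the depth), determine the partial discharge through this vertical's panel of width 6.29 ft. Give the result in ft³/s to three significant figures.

30.3 ft³/s

v̄ = (1.742 + 0.857) / 2 = 1.300 ft/s
q = v̄ × d × w = 1.300 × 3.71 × 6.29 = 30.33 ft³/s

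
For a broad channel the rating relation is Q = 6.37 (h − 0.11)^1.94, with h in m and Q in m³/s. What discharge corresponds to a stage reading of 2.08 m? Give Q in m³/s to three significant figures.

23.7 m³/s

Q = 6.37 × (2.08 − 0.11)^1.94 = 6.37 × 1.97^1.94 = 23.74 m³/s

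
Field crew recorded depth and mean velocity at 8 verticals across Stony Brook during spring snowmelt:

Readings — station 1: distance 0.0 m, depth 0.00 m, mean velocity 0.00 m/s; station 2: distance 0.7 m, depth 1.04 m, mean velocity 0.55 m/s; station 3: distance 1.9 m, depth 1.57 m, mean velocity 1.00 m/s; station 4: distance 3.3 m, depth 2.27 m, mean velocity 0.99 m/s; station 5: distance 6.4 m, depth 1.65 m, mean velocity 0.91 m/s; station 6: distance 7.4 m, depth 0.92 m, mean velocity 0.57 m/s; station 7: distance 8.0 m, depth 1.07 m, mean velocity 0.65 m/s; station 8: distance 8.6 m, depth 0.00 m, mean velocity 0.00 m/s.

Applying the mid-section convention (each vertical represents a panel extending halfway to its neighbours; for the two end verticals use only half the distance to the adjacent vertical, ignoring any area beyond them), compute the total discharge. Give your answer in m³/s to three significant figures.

w_2 = (1.9 − 0.0)/2 = 0.95 m; q_2 = 0.55 × 1.04 × 0.95 = 0.5434 m³/s
w_3 = (3.3 − 0.7)/2 = 1.3 m; q_3 = 1.00 × 1.57 × 1.3 = 2.041 m³/s
w_4 = (6.4 − 1.9)/2 = 2.25 m; q_4 = 0.99 × 2.27 × 2.25 = 5.056 m³/s
w_5 = (7.4 − 3.3)/2 = 2.05 m; q_5 = 0.91 × 1.65 × 2.05 = 3.078 m³/s
w_6 = (8.0 − 6.4)/2 = 0.8 m; q_6 = 0.57 × 0.92 × 0.8 = 0.4195 m³/s
w_7 = (8.6 − 7.4)/2 = 0.6 m; q_7 = 0.65 × 1.07 × 0.6 = 0.4173 m³/s
Stations 1, 8 contribute zero (depth or velocity is 0).
Q = Σ qᵢ = 11.56 m³/s

11.6 m³/s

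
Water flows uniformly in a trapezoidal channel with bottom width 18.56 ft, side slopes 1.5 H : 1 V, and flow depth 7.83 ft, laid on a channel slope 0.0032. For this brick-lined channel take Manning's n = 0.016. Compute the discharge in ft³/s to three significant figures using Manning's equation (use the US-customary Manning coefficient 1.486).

3680 ft³/s

A = (b + z·y)·y = (18.56 + 1.5×7.83)×7.83 = 237.3 ft²
P = b + 2y√(1+z²) = 18.56 + 2×7.83×√(1+1.5²) = 46.79 ft
R = A/P = 237.3/46.79 = 5.071 ft
Q = (1.486/n)·A·R^(2/3)·S^(1/2) = (1.486/0.016) × 237.3 × 5.071^(2/3) × 0.0032^(1/2) = 3680 ft³/s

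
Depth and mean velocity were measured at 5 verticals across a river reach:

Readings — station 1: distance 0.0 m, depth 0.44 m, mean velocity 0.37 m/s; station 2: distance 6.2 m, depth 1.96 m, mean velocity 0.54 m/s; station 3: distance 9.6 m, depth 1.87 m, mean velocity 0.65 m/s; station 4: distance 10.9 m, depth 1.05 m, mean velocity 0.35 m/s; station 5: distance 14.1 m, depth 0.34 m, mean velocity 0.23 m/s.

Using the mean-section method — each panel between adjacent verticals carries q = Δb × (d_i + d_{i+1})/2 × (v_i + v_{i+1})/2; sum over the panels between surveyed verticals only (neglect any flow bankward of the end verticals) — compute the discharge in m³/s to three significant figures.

Panel 1-2: Δb = 6.2 m, d̄ = (0.44+1.96)/2 = 1.2, v̄ = (0.37+0.54)/2 = 0.455 → q = 6.2×1.2×0.455 = 3.385 m³/s
Panel 2-3: Δb = 3.4 m, d̄ = (1.96+1.87)/2 = 1.915, v̄ = (0.54+0.65)/2 = 0.595 → q = 3.4×1.915×0.595 = 3.874 m³/s
Panel 3-4: Δb = 1.3 m, d̄ = (1.87+1.05)/2 = 1.46, v̄ = (0.65+0.35)/2 = 0.5 → q = 1.3×1.46×0.5 = 0.9490 m³/s
Panel 4-5: Δb = 3.2 m, d̄ = (1.05+0.34)/2 = 0.695, v̄ = (0.35+0.23)/2 = 0.29 → q = 3.2×0.695×0.29 = 0.6450 m³/s
Q = Σ q = 8.853 m³/s

8.85 m³/s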